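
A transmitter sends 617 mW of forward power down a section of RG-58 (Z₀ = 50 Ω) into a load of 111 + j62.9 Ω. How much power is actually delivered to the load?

P_delivered ≈ 458 mW

|Γ| = |(61 + j62.9)/(161 + j62.9)| = 0.507
|Γ|² = 0.257
P_refl = |Γ|²·P_inc = 159 mW, P_del = (1 − |Γ|²)·P_inc = 458 mW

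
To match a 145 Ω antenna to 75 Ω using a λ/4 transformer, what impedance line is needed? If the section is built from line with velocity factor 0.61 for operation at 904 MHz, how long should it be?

Z_qwt = √(Z_0·R_L) = √(75 × 145) = √10880
λ = 0.61·c/f = 0.202 m, so l = λ/4 = 0.0506 m

Z_qwt ≈ 104 Ω; length ≈ 5.06 cm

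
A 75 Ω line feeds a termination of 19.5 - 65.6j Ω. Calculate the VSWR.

VSWR ≈ 6.9

Γ = (Z_L − Z_0)/(Z_L + Z_0) = (-55.5 − j65.6)/(94.5 − j65.6)
|Γ| = 85.9/115 = 0.747
VSWR = (1 + |Γ|)/(1 − |Γ|) = 1.75/0.253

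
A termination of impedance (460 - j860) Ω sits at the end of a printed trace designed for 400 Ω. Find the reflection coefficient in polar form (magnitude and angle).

Γ = (Z_L − Z_0)/(Z_L + Z_0) = (60 − j860)/(860 − j860)
|Γ| = 862/1220 = 0.709

Γ ≈ 0.709 ∠ -41°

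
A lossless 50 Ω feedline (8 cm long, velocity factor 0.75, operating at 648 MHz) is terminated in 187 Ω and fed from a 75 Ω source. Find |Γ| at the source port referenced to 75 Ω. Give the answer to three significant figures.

|Γ| ≈ 0.695

λ = v/f = 0.75·c / 648 MHz = 0.347 m
βl = 2π·l/λ = 2π × 0.23 = 82.9°
tan(βl) = 8.08
Z_in = Z_0·(Z_L + jZ_0·tanβl)/(Z_0 + jZ_L·tanβl) = 13.6 − j5.74 Ω
Γ_s = (Z_in − Z_s)/(Z_in + Z_s) = (-61.4 − j5.74)/(88.6 − j5.74), |Γ_s| = 0.695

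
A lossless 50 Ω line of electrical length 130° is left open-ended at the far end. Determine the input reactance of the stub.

tan(βl) = -1.19
For an open-ended stub, Z_in = −jZ_0·cot(βl) = −jZ_0/tan(βl)

X_in ≈ 42 Ω (inductive)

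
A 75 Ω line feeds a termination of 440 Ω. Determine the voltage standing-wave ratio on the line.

For a purely resistive load, VSWR = R_L/Z_0 or Z_0/R_L (whichever > 1) = 440/75

VSWR ≈ 5.87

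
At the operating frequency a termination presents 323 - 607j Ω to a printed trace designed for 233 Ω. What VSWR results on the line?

VSWR ≈ 6.86

Γ = (Z_L − Z_0)/(Z_L + Z_0) = (90 − j607)/(556 − j607)
|Γ| = 614/823 = 0.745
VSWR = (1 + |Γ|)/(1 − |Γ|) = 1.75/0.255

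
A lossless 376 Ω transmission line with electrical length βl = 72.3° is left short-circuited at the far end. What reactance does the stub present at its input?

tan(βl) = 3.13
For a short-circuited stub, Z_in = jZ_0·tan(βl)

X_in ≈ 1180 Ω (inductive)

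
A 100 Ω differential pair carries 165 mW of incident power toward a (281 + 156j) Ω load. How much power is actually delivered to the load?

|Γ| = |(181 + j156)/(381 + j156)| = 0.58
|Γ|² = 0.337
P_refl = |Γ|²·P_inc = 55.6 mW, P_del = (1 − |Γ|²)·P_inc = 109 mW

P_delivered ≈ 109 mW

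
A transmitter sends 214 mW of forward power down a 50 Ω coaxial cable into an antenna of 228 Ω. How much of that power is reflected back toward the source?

P_reflected ≈ 87.7 mW

Γ = (228 − 50)/(228 + 50) = 0.64
|Γ|² = 0.41
P_refl = |Γ|²·P_inc = 87.7 mW, P_del = (1 − |Γ|²)·P_inc = 126 mW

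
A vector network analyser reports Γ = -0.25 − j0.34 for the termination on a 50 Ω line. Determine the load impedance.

Z_L ≈ 24.5 − j20.3 Ω

Z_L = Z_0·(1 + Γ)/(1 − Γ) = 50·(0.75 − j0.34)/(1.25 + j0.34)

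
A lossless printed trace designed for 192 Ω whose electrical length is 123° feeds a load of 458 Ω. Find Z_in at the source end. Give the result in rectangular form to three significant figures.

Z_in ≈ 107 + j95.7 Ω

tan(βl) = tan(123°) = -1.54
Z_in = Z_0·(Z_L + jZ_0·tanβl)/(Z_0 + jZ_L·tanβl)
     = 192·(458 − j296)/(192 − j705)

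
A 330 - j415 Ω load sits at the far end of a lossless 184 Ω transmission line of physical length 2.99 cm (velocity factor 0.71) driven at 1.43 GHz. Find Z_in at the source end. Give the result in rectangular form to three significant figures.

Z_in ≈ 36.9 − j5.81 Ω

λ = v/f = 0.71·c / 1.43 GHz = 0.149 m
βl = 2π·l/λ = 2π × 0.201 = 72.3°
tan(βl) = tan(72.3°) = 3.13
Z_in = Z_0·(Z_L + jZ_0·tanβl)/(Z_0 + jZ_L·tanβl)
     = 184·(330 + j160)/(1480 + j1030)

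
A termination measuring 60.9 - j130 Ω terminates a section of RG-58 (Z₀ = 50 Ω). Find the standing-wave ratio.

VSWR ≈ 7.45

Γ = (Z_L − Z_0)/(Z_L + Z_0) = (10.9 − j130)/(110.9 − j130)
|Γ| = 130/171 = 0.763
VSWR = (1 + |Γ|)/(1 − |Γ|) = 1.76/0.237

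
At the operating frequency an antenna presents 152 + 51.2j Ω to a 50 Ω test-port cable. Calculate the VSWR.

VSWR ≈ 3.42

Γ = (Z_L − Z_0)/(Z_L + Z_0) = (102 + j51.2)/(202 + j51.2)
|Γ| = 114/208 = 0.548
VSWR = (1 + |Γ|)/(1 − |Γ|) = 1.55/0.452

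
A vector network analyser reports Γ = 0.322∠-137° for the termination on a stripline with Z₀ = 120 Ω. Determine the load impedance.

Z_L ≈ 68.3 − j33.5 Ω

Z_L = Z_0·(1 + Γ)/(1 − Γ) = 120·(0.765 − j0.22)/(1.24 + j0.22)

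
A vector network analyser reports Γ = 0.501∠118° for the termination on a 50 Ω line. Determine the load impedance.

Z_L ≈ 21.8 + j25.7 Ω

Z_L = Z_0·(1 + Γ)/(1 − Γ) = 50·(0.765 + j0.442)/(1.24 − j0.442)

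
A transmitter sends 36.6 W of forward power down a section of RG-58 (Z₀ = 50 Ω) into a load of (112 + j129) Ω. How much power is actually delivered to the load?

P_delivered ≈ 19.1 W

|Γ| = |(62 + j129)/(162 + j129)| = 0.691
|Γ|² = 0.478
P_refl = |Γ|²·P_inc = 17.5 W, P_del = (1 − |Γ|²)·P_inc = 19.1 W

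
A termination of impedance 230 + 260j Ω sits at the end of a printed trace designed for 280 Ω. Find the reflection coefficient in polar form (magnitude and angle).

Γ = (Z_L − Z_0)/(Z_L + Z_0) = (-50 + j260)/(510 + j260)
|Γ| = 265/572 = 0.463

Γ ≈ 0.463 ∠ 73.9°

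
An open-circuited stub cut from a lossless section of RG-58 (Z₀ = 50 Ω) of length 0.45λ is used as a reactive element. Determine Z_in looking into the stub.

Z_in ≈ +j154 Ω

βl = 2π × 0.45 = 162°
tan(βl) = -0.325
For an open-circuited stub, Z_in = −jZ_0·cot(βl) = −jZ_0/tan(βl)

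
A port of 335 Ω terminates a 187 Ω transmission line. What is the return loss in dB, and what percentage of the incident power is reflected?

Γ = (335 − 187)/(335 + 187) = 0.284
RL = −20·log₁₀(0.284) = 10.9 dB
P_refl/P_inc = |Γ|² = 0.0804

RL ≈ 10.9 dB; 8.04% of incident power reflected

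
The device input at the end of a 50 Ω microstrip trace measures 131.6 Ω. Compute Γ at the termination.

Γ = (Z_L − Z_0)/(Z_L + Z_0) = (131.6 − 50)/(131.6 + 50) = 81.6/181.6

Γ = 0.449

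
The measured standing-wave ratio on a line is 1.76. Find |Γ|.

|Γ| ≈ 0.275

|Γ| = (S − 1)/(S + 1) = (1.76 − 1)/(1.76 + 1) = 0.76/2.76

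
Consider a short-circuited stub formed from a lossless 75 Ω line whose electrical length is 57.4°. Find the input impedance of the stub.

tan(βl) = 1.56
For a short-circuited stub, Z_in = jZ_0·tan(βl)

Z_in ≈ +j117 Ω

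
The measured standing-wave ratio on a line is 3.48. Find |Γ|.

|Γ| = (S − 1)/(S + 1) = (3.48 − 1)/(3.48 + 1) = 2.48/4.48

|Γ| ≈ 0.554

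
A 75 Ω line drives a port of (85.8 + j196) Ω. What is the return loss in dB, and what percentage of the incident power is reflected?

RL ≈ 2.22 dB; 60% of incident power reflected

Γ = (10.8 + j196)/(160.8 + j196), |Γ| = 0.774
RL = −20·log₁₀(0.774) = 2.22 dB
P_refl/P_inc = |Γ|² = 0.6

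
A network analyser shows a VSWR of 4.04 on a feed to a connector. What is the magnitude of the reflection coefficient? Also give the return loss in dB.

|Γ| ≈ 0.603; return loss ≈ 4.39 dB

|Γ| = (S − 1)/(S + 1) = (4.04 − 1)/(4.04 + 1) = 3.04/5.04
RL = −20·log₁₀|Γ| = −20·log₁₀(0.603)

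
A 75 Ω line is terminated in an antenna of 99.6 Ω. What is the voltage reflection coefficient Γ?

Γ = (Z_L − Z_0)/(Z_L + Z_0) = (99.6 − 75)/(99.6 + 75) = 24.6/174.6

Γ = 0.141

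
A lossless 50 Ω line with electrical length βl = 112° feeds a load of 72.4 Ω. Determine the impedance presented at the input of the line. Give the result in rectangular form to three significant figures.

Z_in ≈ 37.3 + j9.8 Ω

tan(βl) = tan(112°) = -2.48
Z_in = Z_0·(Z_L + jZ_0·tanβl)/(Z_0 + jZ_L·tanβl)
     = 50·(72.4 − j124)/(50 − j179)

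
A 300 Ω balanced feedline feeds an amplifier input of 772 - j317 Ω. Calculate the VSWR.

Γ = (Z_L − Z_0)/(Z_L + Z_0) = (472 − j317)/(1072 − j317)
|Γ| = 569/1120 = 0.509
VSWR = (1 + |Γ|)/(1 − |Γ|) = 1.51/0.491

VSWR ≈ 3.07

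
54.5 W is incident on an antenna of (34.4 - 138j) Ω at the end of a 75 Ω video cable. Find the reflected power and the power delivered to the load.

|Γ| = |(-40.6 − j138)/(109.4 − j138)| = 0.817
|Γ|² = 0.667
P_refl = |Γ|²·P_inc = 36.4 W, P_del = (1 − |Γ|²)·P_inc = 18.1 W

P_reflected ≈ 36.4 W; P_delivered ≈ 18.1 W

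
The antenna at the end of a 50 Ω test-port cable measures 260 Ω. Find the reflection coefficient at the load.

Γ = (Z_L − Z_0)/(Z_L + Z_0) = (260 − 50)/(260 + 50) = 210/310

Γ = 0.677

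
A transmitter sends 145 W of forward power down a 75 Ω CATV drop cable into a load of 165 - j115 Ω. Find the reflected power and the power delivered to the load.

|Γ| = |(90 − j115)/(240 − j115)| = 0.549
|Γ|² = 0.301
P_refl = |Γ|²·P_inc = 43.7 W, P_del = (1 − |Γ|²)·P_inc = 101 W

P_reflected ≈ 43.7 W; P_delivered ≈ 101 W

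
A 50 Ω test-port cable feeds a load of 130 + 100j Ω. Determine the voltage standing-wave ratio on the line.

VSWR ≈ 4.29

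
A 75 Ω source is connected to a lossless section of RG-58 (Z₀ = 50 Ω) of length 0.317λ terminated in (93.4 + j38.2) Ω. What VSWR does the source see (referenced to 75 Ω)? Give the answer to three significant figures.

VSWR ≈ 3.35

βl = 2π × 0.317 = 114°
tan(βl) = -2.23
Z_in = Z_0·(Z_L + jZ_0·tanβl)/(Z_0 + jZ_L·tanβl) = 22.6 + j7.72 Ω
Γ_s = (Z_in − Z_s)/(Z_in + Z_s) = (-52.4 + j7.72)/(97.6 + j7.72), |Γ_s| = 0.541
VSWR = (1 + |Γ_s|)/(1 − |Γ_s|)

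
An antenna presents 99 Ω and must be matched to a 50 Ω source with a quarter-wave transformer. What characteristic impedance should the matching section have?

Z_qwt = √(Z_0·R_L) = √(50 × 99) = √4950

Z_qwt ≈ 70.4 Ω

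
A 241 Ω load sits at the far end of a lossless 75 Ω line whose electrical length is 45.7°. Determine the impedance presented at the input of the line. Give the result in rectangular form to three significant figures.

Z_in ≈ 41.7 − j60.5 Ω

tan(βl) = tan(45.7°) = 1.02
Z_in = Z_0·(Z_L + jZ_0·tanβl)/(Z_0 + jZ_L·tanβl)
     = 75·(241 + j76.9)/(75 + j247)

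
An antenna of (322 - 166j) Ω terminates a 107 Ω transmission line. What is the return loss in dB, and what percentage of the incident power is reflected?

Γ = (215 − j166)/(429 − j166), |Γ| = 0.59
RL = −20·log₁₀(0.59) = 4.58 dB
P_refl/P_inc = |Γ|² = 0.349

RL ≈ 4.58 dB; 34.9% of incident power reflected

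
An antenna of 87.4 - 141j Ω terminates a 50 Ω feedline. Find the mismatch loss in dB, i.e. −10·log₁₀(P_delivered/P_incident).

Γ = (37.4 − j141)/(137.4 − j141), |Γ| = 0.741
|Γ|² = 0.549, so P_del/P_inc = 1 − |Γ|² = 0.451
ML = −10·log₁₀(1 − |Γ|²)

mismatch loss ≈ 3.46 dB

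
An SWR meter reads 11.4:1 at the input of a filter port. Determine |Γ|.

|Γ| ≈ 0.839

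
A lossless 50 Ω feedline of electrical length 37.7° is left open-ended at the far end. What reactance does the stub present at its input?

tan(βl) = 0.773
For an open-ended stub, Z_in = −jZ_0·cot(βl) = −jZ_0/tan(βl)

X_in ≈ -64.7 Ω (capacitive)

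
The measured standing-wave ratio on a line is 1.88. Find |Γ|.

|Γ| = (S − 1)/(S + 1) = (1.88 − 1)/(1.88 + 1) = 0.88/2.88

|Γ| ≈ 0.306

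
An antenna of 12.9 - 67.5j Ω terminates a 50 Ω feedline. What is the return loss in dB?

Γ = (-37.1 − j67.5)/(62.9 − j67.5), |Γ| = 0.835
RL = −20·log₁₀|Γ| = −20·log₁₀(0.835)

RL ≈ 1.57 dB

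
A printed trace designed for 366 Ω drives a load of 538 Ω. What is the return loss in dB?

RL ≈ 14.4 dB

Γ = (538 − 366)/(538 + 366) = 0.19
RL = −20·log₁₀|Γ| = −20·log₁₀(0.19)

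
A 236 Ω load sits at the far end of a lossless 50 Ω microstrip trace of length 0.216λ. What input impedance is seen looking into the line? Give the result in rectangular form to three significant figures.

Z_in ≈ 11.1 − j10.3 Ω

βl = 2π × 0.216 = 77.8°
tan(βl) = tan(77.8°) = 4.61
Z_in = Z_0·(Z_L + jZ_0·tanβl)/(Z_0 + jZ_L·tanβl)
     = 50·(236 + j230)/(50 + j1090)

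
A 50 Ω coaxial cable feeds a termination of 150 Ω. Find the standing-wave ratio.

VSWR ≈ 3

For a purely resistive load, VSWR = R_L/Z_0 or Z_0/R_L (whichever > 1) = 150/50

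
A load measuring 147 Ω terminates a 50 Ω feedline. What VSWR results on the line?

Γ = (147 − 50)/(147 + 50) = 0.492
VSWR = (1 + 0.492)/(1 − 0.492)

VSWR ≈ 2.94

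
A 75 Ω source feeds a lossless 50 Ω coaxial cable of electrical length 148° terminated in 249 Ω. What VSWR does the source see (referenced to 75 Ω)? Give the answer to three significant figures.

tan(βl) = -0.625
Z_in = Z_0·(Z_L + jZ_0·tanβl)/(Z_0 + jZ_L·tanβl) = 32.4 + j69.6 Ω
Γ_s = (Z_in − Z_s)/(Z_in + Z_s) = (-42.6 + j69.6)/(107 + j69.6), |Γ_s| = 0.638
VSWR = (1 + |Γ_s|)/(1 − |Γ_s|)

VSWR ≈ 4.52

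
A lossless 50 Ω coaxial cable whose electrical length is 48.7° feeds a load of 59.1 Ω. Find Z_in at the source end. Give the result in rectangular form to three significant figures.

tan(βl) = tan(48.7°) = 1.14
Z_in = Z_0·(Z_L + jZ_0·tanβl)/(Z_0 + jZ_L·tanβl)
     = 50·(59.1 + j56.9)/(50 + j67.3)

Z_in ≈ 48.3 − j8.04 Ω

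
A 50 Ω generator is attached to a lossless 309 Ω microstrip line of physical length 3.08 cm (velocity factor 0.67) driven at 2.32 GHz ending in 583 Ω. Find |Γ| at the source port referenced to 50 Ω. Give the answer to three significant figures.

|Γ| ≈ 0.734

λ = v/f = 0.67·c / 2.32 GHz = 0.0866 m
βl = 2π·l/λ = 2π × 0.356 = 128°
tan(βl) = -1.28
Z_in = Z_0·(Z_L + jZ_0·tanβl)/(Z_0 + jZ_L·tanβl) = 225 + j148 Ω
Γ_s = (Z_in − Z_s)/(Z_in + Z_s) = (175 + j148)/(275 + j148), |Γ_s| = 0.734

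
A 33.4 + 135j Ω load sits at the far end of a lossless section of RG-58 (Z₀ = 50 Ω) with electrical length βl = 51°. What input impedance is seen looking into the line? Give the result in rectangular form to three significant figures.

tan(βl) = tan(51°) = 1.23
Z_in = Z_0·(Z_L + jZ_0·tanβl)/(Z_0 + jZ_L·tanβl)
     = 50·(33.4 + j197)/(-117 + j41.2)

Z_in ≈ 13.8 − j79.4 Ω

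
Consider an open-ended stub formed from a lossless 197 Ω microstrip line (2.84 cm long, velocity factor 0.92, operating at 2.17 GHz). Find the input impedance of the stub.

λ = v/f = 0.92·c / 2.17 GHz = 0.127 m
βl = 2π·l/λ = 2π × 0.223 = 80.4°
tan(βl) = 5.9
For an open-ended stub, Z_in = −jZ_0·cot(βl) = −jZ_0/tan(βl)

Z_in ≈ −j33.4 Ω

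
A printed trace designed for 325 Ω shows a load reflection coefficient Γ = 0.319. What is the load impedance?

Z_L ≈ 629 Ω

Z_L = Z_0·(1 + Γ)/(1 − Γ) = 325·(1.32)/(0.681)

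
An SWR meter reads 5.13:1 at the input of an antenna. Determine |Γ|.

|Γ| = (S − 1)/(S + 1) = (5.13 − 1)/(5.13 + 1) = 4.13/6.13

|Γ| ≈ 0.674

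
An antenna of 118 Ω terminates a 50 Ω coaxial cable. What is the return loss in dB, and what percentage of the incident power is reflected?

Γ = (118 − 50)/(118 + 50) = 0.405
RL = −20·log₁₀(0.405) = 7.86 dB
P_refl/P_inc = |Γ|² = 0.164

RL ≈ 7.86 dB; 16.4% of incident power reflected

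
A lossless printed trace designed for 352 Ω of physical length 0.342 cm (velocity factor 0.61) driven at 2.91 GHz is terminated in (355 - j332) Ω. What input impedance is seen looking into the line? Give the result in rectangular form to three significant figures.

λ = v/f = 0.61·c / 2.91 GHz = 0.0629 m
βl = 2π·l/λ = 2π × 0.0544 = 19.6°
tan(βl) = tan(19.6°) = 0.356
Z_in = Z_0·(Z_L + jZ_0·tanβl)/(Z_0 + jZ_L·tanβl)
     = 352·(355 − j207)/(470 + j126)

Z_in ≈ 209 − j211 Ω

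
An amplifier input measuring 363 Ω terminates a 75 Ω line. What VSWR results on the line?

VSWR ≈ 4.84

Γ = (363 − 75)/(363 + 75) = 0.658
VSWR = (1 + 0.658)/(1 − 0.658)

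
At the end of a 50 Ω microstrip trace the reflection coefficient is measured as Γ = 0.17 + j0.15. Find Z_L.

Z_L ≈ 66.7 + j21.1 Ω

Z_L = Z_0·(1 + Γ)/(1 − Γ) = 50·(1.17 + j0.15)/(0.83 − j0.15)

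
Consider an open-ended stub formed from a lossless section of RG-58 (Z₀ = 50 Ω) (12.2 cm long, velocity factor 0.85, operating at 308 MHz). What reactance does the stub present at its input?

λ = v/f = 0.85·c / 308 MHz = 0.828 m
βl = 2π·l/λ = 2π × 0.147 = 53°
tan(βl) = 1.33
For an open-ended stub, Z_in = −jZ_0·cot(βl) = −jZ_0/tan(βl)

X_in ≈ -37.6 Ω (capacitive)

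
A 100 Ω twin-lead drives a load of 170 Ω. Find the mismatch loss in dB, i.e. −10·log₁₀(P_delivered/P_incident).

Γ = (170 − 100)/(170 + 100) = 0.259
|Γ|² = 0.0672, so P_del/P_inc = 1 − |Γ|² = 0.933
ML = −10·log₁₀(1 − |Γ|²)

mismatch loss ≈ 0.302 dB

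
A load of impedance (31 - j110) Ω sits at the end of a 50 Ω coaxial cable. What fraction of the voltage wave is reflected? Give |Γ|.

|Γ| ≈ 0.817

Γ = (Z_L − Z_0)/(Z_L + Z_0) = (-19 − j110)/(81 − j110)
|Γ| = 112/137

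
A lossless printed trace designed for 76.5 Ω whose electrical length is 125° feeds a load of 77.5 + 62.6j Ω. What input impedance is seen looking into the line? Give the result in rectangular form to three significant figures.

Z_in ≈ 34.7 + j1.61 Ω

tan(βl) = tan(125°) = -1.43
Z_in = Z_0·(Z_L + jZ_0·tanβl)/(Z_0 + jZ_L·tanβl)
     = 76.5·(77.5 − j46.7)/(166 − j111)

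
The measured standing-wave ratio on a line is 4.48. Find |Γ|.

|Γ| ≈ 0.635

|Γ| = (S − 1)/(S + 1) = (4.48 − 1)/(4.48 + 1) = 3.48/5.48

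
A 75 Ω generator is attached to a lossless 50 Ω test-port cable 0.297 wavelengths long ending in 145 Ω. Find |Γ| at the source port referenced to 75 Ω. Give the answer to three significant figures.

|Γ| ≈ 0.612

βl = 2π × 0.297 = 107°
tan(βl) = -3.29
Z_in = Z_0·(Z_L + jZ_0·tanβl)/(Z_0 + jZ_L·tanβl) = 18.6 + j13.3 Ω
Γ_s = (Z_in − Z_s)/(Z_in + Z_s) = (-56.4 + j13.3)/(93.6 + j13.3), |Γ_s| = 0.612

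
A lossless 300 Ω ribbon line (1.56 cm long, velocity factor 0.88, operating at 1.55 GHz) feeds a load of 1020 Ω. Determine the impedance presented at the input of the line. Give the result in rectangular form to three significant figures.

Z_in ≈ 247 − j350 Ω

λ = v/f = 0.88·c / 1.55 GHz = 0.17 m
βl = 2π·l/λ = 2π × 0.0916 = 33°
tan(βl) = tan(33°) = 0.649
Z_in = Z_0·(Z_L + jZ_0·tanβl)/(Z_0 + jZ_L·tanβl)
     = 300·(1020 + j195)/(300 + j662)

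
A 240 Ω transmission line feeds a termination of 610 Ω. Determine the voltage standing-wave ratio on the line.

VSWR ≈ 2.54

Γ = (610 − 240)/(610 + 240) = 0.435
VSWR = (1 + 0.435)/(1 − 0.435)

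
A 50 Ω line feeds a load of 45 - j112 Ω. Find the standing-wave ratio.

VSWR ≈ 7.45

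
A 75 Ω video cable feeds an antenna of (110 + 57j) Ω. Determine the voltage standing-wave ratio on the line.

VSWR ≈ 2.06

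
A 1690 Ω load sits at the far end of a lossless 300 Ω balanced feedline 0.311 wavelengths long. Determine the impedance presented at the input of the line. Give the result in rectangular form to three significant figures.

Z_in ≈ 61.6 + j117 Ω

βl = 2π × 0.311 = 112°
tan(βl) = tan(112°) = -2.48
Z_in = Z_0·(Z_L + jZ_0·tanβl)/(Z_0 + jZ_L·tanβl)
     = 300·(1690 − j744)/(300 − j4190)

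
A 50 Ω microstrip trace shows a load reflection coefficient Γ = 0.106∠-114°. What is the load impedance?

Z_L = Z_0·(1 + Γ)/(1 − Γ) = 50·(0.957 − j0.0968)/(1.04 + j0.0968)

Z_L ≈ 45 − j8.82 Ω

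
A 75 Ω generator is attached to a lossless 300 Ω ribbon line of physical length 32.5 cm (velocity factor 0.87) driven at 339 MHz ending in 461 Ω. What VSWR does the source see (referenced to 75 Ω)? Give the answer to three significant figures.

λ = v/f = 0.87·c / 339 MHz = 0.77 m
βl = 2π·l/λ = 2π × 0.422 = 152°
tan(βl) = -0.532
Z_in = Z_0·(Z_L + jZ_0·tanβl)/(Z_0 + jZ_L·tanβl) = 354 + j130 Ω
Γ_s = (Z_in − Z_s)/(Z_in + Z_s) = (279 + j130)/(429 + j130), |Γ_s| = 0.687
VSWR = (1 + |Γ_s|)/(1 − |Γ_s|)

VSWR ≈ 5.39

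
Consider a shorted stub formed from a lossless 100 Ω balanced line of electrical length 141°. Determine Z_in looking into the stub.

Z_in ≈ −j81 Ω

tan(βl) = -0.81
For a shorted stub, Z_in = jZ_0·tan(βl)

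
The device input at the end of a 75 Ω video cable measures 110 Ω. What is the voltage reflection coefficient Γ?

Γ = (Z_L − Z_0)/(Z_L + Z_0) = (110 − 75)/(110 + 75) = 35/185

Γ = 0.189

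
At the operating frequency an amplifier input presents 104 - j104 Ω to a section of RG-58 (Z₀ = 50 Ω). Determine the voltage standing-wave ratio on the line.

VSWR ≈ 4.41

Γ = (Z_L − Z_0)/(Z_L + Z_0) = (54 − j104)/(154 − j104)
|Γ| = 117/186 = 0.631
VSWR = (1 + |Γ|)/(1 − |Γ|) = 1.63/0.369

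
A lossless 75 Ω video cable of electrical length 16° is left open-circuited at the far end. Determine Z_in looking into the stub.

Z_in ≈ −j262 Ω

tan(βl) = 0.287
For an open-circuited stub, Z_in = −jZ_0·cot(βl) = −jZ_0/tan(βl)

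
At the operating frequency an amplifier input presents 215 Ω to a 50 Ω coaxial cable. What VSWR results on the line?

VSWR ≈ 4.3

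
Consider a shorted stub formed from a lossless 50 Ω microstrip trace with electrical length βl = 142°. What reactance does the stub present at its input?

tan(βl) = -0.781
For a shorted stub, Z_in = jZ_0·tan(βl)

X_in ≈ -39.1 Ω (capacitive)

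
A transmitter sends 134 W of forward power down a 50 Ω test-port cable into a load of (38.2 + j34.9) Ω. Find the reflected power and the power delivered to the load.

P_reflected ≈ 20.2 W; P_delivered ≈ 114 W

|Γ| = |(-11.8 + j34.9)/(88.2 + j34.9)| = 0.388
|Γ|² = 0.151
P_refl = |Γ|²·P_inc = 20.2 W, P_del = (1 − |Γ|²)·P_inc = 114 W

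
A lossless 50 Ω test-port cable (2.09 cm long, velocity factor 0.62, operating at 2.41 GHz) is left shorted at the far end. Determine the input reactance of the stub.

X_in ≈ -380 Ω (capacitive)

λ = v/f = 0.62·c / 2.41 GHz = 0.0772 m
βl = 2π·l/λ = 2π × 0.271 = 97.5°
tan(βl) = -7.61
For a shorted stub, Z_in = jZ_0·tan(βl)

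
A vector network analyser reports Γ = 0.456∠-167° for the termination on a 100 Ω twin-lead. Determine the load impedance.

Z_L ≈ 37.8 − j9.79 Ω

Z_L = Z_0·(1 + Γ)/(1 − Γ) = 100·(0.556 − j0.103)/(1.44 + j0.103)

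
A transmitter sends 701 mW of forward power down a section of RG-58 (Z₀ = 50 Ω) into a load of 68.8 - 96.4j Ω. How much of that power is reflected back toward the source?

P_reflected ≈ 289 mW

|Γ| = |(18.8 − j96.4)/(118.8 − j96.4)| = 0.642
|Γ|² = 0.412
P_refl = |Γ|²·P_inc = 289 mW, P_del = (1 − |Γ|²)·P_inc = 412 mW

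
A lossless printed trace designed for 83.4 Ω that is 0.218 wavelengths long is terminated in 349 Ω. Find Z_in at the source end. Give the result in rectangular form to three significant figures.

βl = 2π × 0.218 = 78.5°
tan(βl) = tan(78.5°) = 4.91
Z_in = Z_0·(Z_L + jZ_0·tanβl)/(Z_0 + jZ_L·tanβl)
     = 83.4·(349 + j409)/(83.4 + j1710)

Z_in ≈ 20.7 − j16 Ω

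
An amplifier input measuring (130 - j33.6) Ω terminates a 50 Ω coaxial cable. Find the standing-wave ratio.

VSWR ≈ 2.8

Γ = (Z_L − Z_0)/(Z_L + Z_0) = (80 − j33.6)/(180 − j33.6)
|Γ| = 86.8/183 = 0.474
VSWR = (1 + |Γ|)/(1 − |Γ|) = 1.47/0.526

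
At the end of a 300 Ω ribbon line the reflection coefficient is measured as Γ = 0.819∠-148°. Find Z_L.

Z_L ≈ 32.3 − j85.1 Ω

Z_L = Z_0·(1 + Γ)/(1 − Γ) = 300·(0.305 − j0.434)/(1.69 + j0.434)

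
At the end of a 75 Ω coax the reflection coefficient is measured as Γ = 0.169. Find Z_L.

Z_L = Z_0·(1 + Γ)/(1 − Γ) = 75·(1.17)/(0.831)

Z_L ≈ 106 Ω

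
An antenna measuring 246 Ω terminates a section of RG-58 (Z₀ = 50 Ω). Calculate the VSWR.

VSWR ≈ 4.92

For a purely resistive load, VSWR = R_L/Z_0 or Z_0/R_L (whichever > 1) = 246/50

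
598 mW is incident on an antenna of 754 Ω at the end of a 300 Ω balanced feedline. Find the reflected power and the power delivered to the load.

Γ = (754 − 300)/(754 + 300) = 0.431
|Γ|² = 0.186
P_refl = |Γ|²·P_inc = 111 mW, P_del = (1 − |Γ|²)·P_inc = 487 mW

P_reflected ≈ 111 mW; P_delivered ≈ 487 mW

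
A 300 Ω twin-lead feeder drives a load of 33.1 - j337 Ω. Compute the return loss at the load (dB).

Γ = (-266.9 − j337)/(333.1 − j337), |Γ| = 0.907
RL = −20·log₁₀|Γ| = −20·log₁₀(0.907)

RL ≈ 0.846 dB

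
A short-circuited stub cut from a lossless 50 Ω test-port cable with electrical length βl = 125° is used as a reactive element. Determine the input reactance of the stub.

X_in ≈ -71.4 Ω (capacitive)

tan(βl) = -1.43
For a short-circuited stub, Z_in = jZ_0·tan(βl)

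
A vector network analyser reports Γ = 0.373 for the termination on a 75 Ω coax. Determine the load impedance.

Z_L = Z_0·(1 + Γ)/(1 − Γ) = 75·(1.37)/(0.627)

Z_L ≈ 164 Ω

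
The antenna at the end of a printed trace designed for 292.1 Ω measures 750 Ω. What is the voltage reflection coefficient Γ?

Γ = (Z_L − Z_0)/(Z_L + Z_0) = (750 − 292.1)/(750 + 292.1) = 457.9/1042

Γ = 0.439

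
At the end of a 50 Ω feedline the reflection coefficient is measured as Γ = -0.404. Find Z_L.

Z_L = Z_0·(1 + Γ)/(1 − Γ) = 50·(0.596)/(1.4)

Z_L ≈ 21.2 Ω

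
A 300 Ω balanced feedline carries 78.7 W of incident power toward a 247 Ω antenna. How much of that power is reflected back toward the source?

P_reflected ≈ 0.739 W

Γ = (247 − 300)/(247 + 300) = -0.0969
|Γ|² = 0.00939
P_refl = |Γ|²·P_inc = 0.739 W, P_del = (1 − |Γ|²)·P_inc = 78 W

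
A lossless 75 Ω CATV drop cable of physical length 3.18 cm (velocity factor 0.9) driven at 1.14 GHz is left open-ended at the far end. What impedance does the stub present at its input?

Z_in ≈ −j66.7 Ω

λ = v/f = 0.9·c / 1.14 GHz = 0.237 m
βl = 2π·l/λ = 2π × 0.134 = 48.3°
tan(βl) = 1.12
For an open-ended stub, Z_in = −jZ_0·cot(βl) = −jZ_0/tan(βl)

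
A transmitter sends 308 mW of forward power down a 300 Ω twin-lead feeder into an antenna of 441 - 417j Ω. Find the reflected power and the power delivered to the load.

|Γ| = |(141 − j417)/(741 − j417)| = 0.518
|Γ|² = 0.268
P_refl = |Γ|²·P_inc = 82.5 mW, P_del = (1 − |Γ|²)·P_inc = 225 mW

P_reflected ≈ 82.5 mW; P_delivered ≈ 225 mW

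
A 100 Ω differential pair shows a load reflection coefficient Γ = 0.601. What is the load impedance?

Z_L ≈ 401 Ω

Z_L = Z_0·(1 + Γ)/(1 − Γ) = 100·(1.6)/(0.399)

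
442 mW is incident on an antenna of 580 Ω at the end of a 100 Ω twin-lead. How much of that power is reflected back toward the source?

P_reflected ≈ 220 mW

Γ = (580 − 100)/(580 + 100) = 0.706
|Γ|² = 0.498
P_refl = |Γ|²·P_inc = 220 mW, P_del = (1 − |Γ|²)·P_inc = 222 mW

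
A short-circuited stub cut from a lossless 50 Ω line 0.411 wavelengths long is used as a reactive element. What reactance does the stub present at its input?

X_in ≈ -31.3 Ω (capacitive)

βl = 2π × 0.411 = 148°
tan(βl) = -0.626
For a short-circuited stub, Z_in = jZ_0·tan(βl)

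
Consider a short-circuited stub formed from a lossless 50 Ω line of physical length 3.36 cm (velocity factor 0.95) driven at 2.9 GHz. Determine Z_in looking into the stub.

λ = v/f = 0.95·c / 2.9 GHz = 0.0983 m
βl = 2π·l/λ = 2π × 0.342 = 123°
tan(βl) = -1.54
For a short-circuited stub, Z_in = jZ_0·tan(βl)

Z_in ≈ −j76.8 Ω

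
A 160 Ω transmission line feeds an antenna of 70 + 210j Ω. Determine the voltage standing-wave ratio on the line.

Γ = (Z_L − Z_0)/(Z_L + Z_0) = (-90 + j210)/(230 + j210)
|Γ| = 228/311 = 0.734
VSWR = (1 + |Γ|)/(1 − |Γ|) = 1.73/0.266

VSWR ≈ 6.51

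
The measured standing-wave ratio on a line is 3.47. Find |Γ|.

|Γ| = (S − 1)/(S + 1) = (3.47 − 1)/(3.47 + 1) = 2.47/4.47

|Γ| ≈ 0.553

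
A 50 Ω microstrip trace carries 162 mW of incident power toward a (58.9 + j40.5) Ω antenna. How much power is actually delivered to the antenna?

P_delivered ≈ 141 mW

|Γ| = |(8.9 + j40.5)/(108.9 + j40.5)| = 0.357
|Γ|² = 0.127
P_refl = |Γ|²·P_inc = 20.6 mW, P_del = (1 − |Γ|²)·P_inc = 141 mW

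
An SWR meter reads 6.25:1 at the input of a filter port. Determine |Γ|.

|Γ| = (S − 1)/(S + 1) = (6.25 − 1)/(6.25 + 1) = 5.25/7.25

|Γ| ≈ 0.724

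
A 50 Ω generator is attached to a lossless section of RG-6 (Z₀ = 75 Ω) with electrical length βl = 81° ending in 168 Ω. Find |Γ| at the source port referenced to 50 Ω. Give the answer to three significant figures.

|Γ| ≈ 0.218

tan(βl) = 6.31
Z_in = Z_0·(Z_L + jZ_0·tanβl)/(Z_0 + jZ_L·tanβl) = 34.2 − j9.46 Ω
Γ_s = (Z_in − Z_s)/(Z_in + Z_s) = (-15.8 − j9.46)/(84.2 − j9.46), |Γ_s| = 0.218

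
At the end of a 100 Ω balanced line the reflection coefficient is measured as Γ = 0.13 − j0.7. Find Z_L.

Z_L ≈ 39.5 − j112 Ω

Z_L = Z_0·(1 + Γ)/(1 − Γ) = 100·(1.13 − j0.7)/(0.87 + j0.7)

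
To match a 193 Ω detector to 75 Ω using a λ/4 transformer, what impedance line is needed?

Z_qwt = √(Z_0·R_L) = √(75 × 193) = √14480

Z_qwt ≈ 120 Ω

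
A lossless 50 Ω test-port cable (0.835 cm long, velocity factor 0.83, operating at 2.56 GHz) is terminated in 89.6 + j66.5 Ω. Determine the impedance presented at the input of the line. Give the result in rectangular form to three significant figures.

Z_in ≈ 102 − j64.1 Ω

λ = v/f = 0.83·c / 2.56 GHz = 0.0973 m
βl = 2π·l/λ = 2π × 0.0858 = 30.9°
tan(βl) = tan(30.9°) = 0.599
Z_in = Z_0·(Z_L + jZ_0·tanβl)/(Z_0 + jZ_L·tanβl)
     = 50·(89.6 + j96.4)/(10.2 + j53.6)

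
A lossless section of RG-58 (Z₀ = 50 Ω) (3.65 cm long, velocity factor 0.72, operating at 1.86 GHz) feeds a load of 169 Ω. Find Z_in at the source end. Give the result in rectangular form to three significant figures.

λ = v/f = 0.72·c / 1.86 GHz = 0.116 m
βl = 2π·l/λ = 2π × 0.314 = 113°
tan(βl) = tan(113°) = -2.34
Z_in = Z_0·(Z_L + jZ_0·tanβl)/(Z_0 + jZ_L·tanβl)
     = 50·(169 − j117)/(50 − j395)

Z_in ≈ 17.2 + j19.2 Ω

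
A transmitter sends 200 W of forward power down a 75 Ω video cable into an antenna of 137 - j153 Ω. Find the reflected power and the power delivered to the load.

|Γ| = |(62 − j153)/(212 − j153)| = 0.631
|Γ|² = 0.399
P_refl = |Γ|²·P_inc = 79.7 W, P_del = (1 − |Γ|²)·P_inc = 120 W

P_reflected ≈ 79.7 W; P_delivered ≈ 120 W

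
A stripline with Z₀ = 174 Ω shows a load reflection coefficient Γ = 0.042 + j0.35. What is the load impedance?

Z_L ≈ 146 + j117 Ω

Z_L = Z_0·(1 + Γ)/(1 − Γ) = 174·(1.04 + j0.35)/(0.958 − j0.35)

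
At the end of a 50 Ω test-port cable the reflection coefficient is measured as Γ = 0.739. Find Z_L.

Z_L ≈ 333 Ω

Z_L = Z_0·(1 + Γ)/(1 − Γ) = 50·(1.74)/(0.261)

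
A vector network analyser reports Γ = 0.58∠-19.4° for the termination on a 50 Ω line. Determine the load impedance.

Z_L = Z_0·(1 + Γ)/(1 − Γ) = 50·(1.55 − j0.193)/(0.453 + j0.193)

Z_L ≈ 137 − j79.5 Ω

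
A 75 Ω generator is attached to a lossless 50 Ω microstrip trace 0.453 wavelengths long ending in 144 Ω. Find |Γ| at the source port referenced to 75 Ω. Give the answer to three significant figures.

|Γ| ≈ 0.366

βl = 2π × 0.453 = 163°
tan(βl) = -0.304
Z_in = Z_0·(Z_L + jZ_0·tanβl)/(Z_0 + jZ_L·tanβl) = 89 + j62.8 Ω
Γ_s = (Z_in − Z_s)/(Z_in + Z_s) = (14 + j62.8)/(164 + j62.8), |Γ_s| = 0.366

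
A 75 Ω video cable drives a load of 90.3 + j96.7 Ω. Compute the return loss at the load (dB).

Γ = (15.3 + j96.7)/(165.3 + j96.7), |Γ| = 0.511
RL = −20·log₁₀|Γ| = −20·log₁₀(0.511)

RL ≈ 5.83 dB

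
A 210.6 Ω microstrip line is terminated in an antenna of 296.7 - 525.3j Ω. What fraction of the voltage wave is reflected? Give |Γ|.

Γ = (Z_L − Z_0)/(Z_L + Z_0) = (86.1 − j525.3)/(507.3 − j525.3)
|Γ| = 532/730

|Γ| ≈ 0.729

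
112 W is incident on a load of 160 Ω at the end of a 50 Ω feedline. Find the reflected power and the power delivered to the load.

Γ = (160 − 50)/(160 + 50) = 0.524
|Γ|² = 0.274
P_refl = |Γ|²·P_inc = 30.7 W, P_del = (1 − |Γ|²)·P_inc = 81.3 W

P_reflected ≈ 30.7 W; P_delivered ≈ 81.3 W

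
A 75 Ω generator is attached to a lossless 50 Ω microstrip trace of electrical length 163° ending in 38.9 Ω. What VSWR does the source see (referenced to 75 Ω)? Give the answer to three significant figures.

VSWR ≈ 1.88

tan(βl) = -0.306
Z_in = Z_0·(Z_L + jZ_0·tanβl)/(Z_0 + jZ_L·tanβl) = 40.3 − j5.71 Ω
Γ_s = (Z_in − Z_s)/(Z_in + Z_s) = (-34.7 − j5.71)/(115 − j5.71), |Γ_s| = 0.305
VSWR = (1 + |Γ_s|)/(1 − |Γ_s|)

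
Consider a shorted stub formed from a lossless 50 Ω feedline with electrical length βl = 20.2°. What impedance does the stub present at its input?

tan(βl) = 0.368
For a shorted stub, Z_in = jZ_0·tan(βl)

Z_in ≈ +j18.4 Ω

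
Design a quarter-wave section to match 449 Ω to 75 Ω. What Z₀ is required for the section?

Z_qwt = √(Z_0·R_L) = √(75 × 449) = √33680

Z_qwt ≈ 184 Ω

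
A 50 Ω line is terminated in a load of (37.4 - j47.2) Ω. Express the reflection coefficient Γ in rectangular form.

Γ = (Z_L − Z_0)/(Z_L + Z_0) = (-12.6 − j47.2)/(87.4 − j47.2)

Γ ≈ 0.114 − j0.478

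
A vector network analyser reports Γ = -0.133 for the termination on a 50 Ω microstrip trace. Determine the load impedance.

Z_L ≈ 38.3 Ω

Z_L = Z_0·(1 + Γ)/(1 − Γ) = 50·(0.867)/(1.13)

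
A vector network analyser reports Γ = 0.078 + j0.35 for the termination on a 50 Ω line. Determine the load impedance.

Z_L = Z_0·(1 + Γ)/(1 − Γ) = 50·(1.08 + j0.35)/(0.922 − j0.35)

Z_L ≈ 44.8 + j36 Ω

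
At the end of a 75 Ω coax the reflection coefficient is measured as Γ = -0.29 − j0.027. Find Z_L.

Z_L ≈ 41.2 − j2.43 Ω

Z_L = Z_0·(1 + Γ)/(1 − Γ) = 75·(0.71 − j0.027)/(1.29 + j0.027)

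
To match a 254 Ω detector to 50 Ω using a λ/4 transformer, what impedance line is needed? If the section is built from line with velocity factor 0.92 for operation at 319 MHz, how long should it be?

Z_qwt = √(Z_0·R_L) = √(50 × 254) = √12700
λ = 0.92·c/f = 0.865 m, so l = λ/4 = 0.216 m

Z_qwt ≈ 113 Ω; length ≈ 21.6 cm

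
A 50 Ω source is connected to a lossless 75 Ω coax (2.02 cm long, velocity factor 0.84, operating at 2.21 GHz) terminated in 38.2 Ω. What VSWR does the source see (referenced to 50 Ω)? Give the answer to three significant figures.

λ = v/f = 0.84·c / 2.21 GHz = 0.114 m
βl = 2π·l/λ = 2π × 0.177 = 63.8°
tan(βl) = 2.03
Z_in = Z_0·(Z_L + jZ_0·tanβl)/(Z_0 + jZ_L·tanβl) = 94.5 + j54.5 Ω
Γ_s = (Z_in − Z_s)/(Z_in + Z_s) = (44.5 + j54.5)/(145 + j54.5), |Γ_s| = 0.456
VSWR = (1 + |Γ_s|)/(1 − |Γ_s|)

VSWR ≈ 2.67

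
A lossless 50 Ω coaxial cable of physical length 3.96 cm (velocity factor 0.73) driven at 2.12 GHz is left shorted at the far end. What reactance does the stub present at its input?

λ = v/f = 0.73·c / 2.12 GHz = 0.103 m
βl = 2π·l/λ = 2π × 0.383 = 138°
tan(βl) = -0.9
For a shorted stub, Z_in = jZ_0·tan(βl)

X_in ≈ -45 Ω (capacitive)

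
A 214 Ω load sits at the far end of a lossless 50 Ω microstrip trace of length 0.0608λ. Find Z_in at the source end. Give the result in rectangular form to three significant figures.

Z_in ≈ 62.8 − j87.9 Ω

βl = 2π × 0.0608 = 21.9°
tan(βl) = tan(21.9°) = 0.402
Z_in = Z_0·(Z_L + jZ_0·tanβl)/(Z_0 + jZ_L·tanβl)
     = 50·(214 + j20.1)/(50 + j86)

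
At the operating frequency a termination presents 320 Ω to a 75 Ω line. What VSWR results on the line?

VSWR ≈ 4.27

For a purely resistive load, VSWR = R_L/Z_0 or Z_0/R_L (whichever > 1) = 320/75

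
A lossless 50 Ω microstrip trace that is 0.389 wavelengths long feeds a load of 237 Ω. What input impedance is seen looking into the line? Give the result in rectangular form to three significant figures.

βl = 2π × 0.389 = 140°
tan(βl) = tan(140°) = -0.838
Z_in = Z_0·(Z_L + jZ_0·tanβl)/(Z_0 + jZ_L·tanβl)
     = 50·(237 − j41.9)/(50 − j199)

Z_in ≈ 24 + j53.6 Ω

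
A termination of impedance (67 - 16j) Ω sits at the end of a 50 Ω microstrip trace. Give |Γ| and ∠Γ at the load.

Γ ≈ 0.198 ∠ -35.5°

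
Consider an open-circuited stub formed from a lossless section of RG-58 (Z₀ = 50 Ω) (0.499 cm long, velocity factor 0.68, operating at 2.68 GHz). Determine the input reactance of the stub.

X_in ≈ -114 Ω (capacitive)

λ = v/f = 0.68·c / 2.68 GHz = 0.0761 m
βl = 2π·l/λ = 2π × 0.0656 = 23.6°
tan(βl) = 0.437
For an open-circuited stub, Z_in = −jZ_0·cot(βl) = −jZ_0/tan(βl)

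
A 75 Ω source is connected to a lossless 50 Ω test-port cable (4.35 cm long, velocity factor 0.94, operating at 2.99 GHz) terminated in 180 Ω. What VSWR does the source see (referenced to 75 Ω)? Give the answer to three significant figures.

VSWR ≈ 2.59

λ = v/f = 0.94·c / 2.99 GHz = 0.0943 m
βl = 2π·l/λ = 2π × 0.461 = 166°
tan(βl) = -0.249
Z_in = Z_0·(Z_L + jZ_0·tanβl)/(Z_0 + jZ_L·tanβl) = 106 + j82.5 Ω
Γ_s = (Z_in − Z_s)/(Z_in + Z_s) = (31.1 + j82.5)/(181 + j82.5), |Γ_s| = 0.443
VSWR = (1 + |Γ_s|)/(1 − |Γ_s|)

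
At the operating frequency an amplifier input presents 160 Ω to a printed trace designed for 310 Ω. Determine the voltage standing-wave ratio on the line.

VSWR ≈ 1.94

Γ = (160 − 310)/(160 + 310) = -0.319
VSWR = (1 + 0.319)/(1 − 0.319)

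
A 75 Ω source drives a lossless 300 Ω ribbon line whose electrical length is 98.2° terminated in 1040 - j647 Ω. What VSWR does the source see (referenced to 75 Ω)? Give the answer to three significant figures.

VSWR ≈ 3.03

tan(βl) = -6.94
Z_in = Z_0·(Z_L + jZ_0·tanβl)/(Z_0 + jZ_L·tanβl) = 66.1 + j81.6 Ω
Γ_s = (Z_in − Z_s)/(Z_in + Z_s) = (-8.93 + j81.6)/(141 + j81.6), |Γ_s| = 0.504
VSWR = (1 + |Γ_s|)/(1 − |Γ_s|)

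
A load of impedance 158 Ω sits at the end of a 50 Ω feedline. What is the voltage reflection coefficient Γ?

Γ = 0.519

Γ = (Z_L − Z_0)/(Z_L + Z_0) = (158 − 50)/(158 + 50) = 108/208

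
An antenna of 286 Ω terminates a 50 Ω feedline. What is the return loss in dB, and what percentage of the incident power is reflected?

RL ≈ 3.07 dB; 49.3% of incident power reflected

Γ = (286 − 50)/(286 + 50) = 0.702
RL = −20·log₁₀(0.702) = 3.07 dB
P_refl/P_inc = |Γ|² = 0.493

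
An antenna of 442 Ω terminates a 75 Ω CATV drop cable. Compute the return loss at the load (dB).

Γ = (442 − 75)/(442 + 75) = 0.71
RL = −20·log₁₀|Γ| = −20·log₁₀(0.71)

RL ≈ 2.98 dB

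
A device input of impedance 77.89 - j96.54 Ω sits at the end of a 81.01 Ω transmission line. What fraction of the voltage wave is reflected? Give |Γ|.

|Γ| ≈ 0.52

Γ = (Z_L − Z_0)/(Z_L + Z_0) = (-3.12 − j96.54)/(158.9 − j96.54)
|Γ| = 96.6/186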